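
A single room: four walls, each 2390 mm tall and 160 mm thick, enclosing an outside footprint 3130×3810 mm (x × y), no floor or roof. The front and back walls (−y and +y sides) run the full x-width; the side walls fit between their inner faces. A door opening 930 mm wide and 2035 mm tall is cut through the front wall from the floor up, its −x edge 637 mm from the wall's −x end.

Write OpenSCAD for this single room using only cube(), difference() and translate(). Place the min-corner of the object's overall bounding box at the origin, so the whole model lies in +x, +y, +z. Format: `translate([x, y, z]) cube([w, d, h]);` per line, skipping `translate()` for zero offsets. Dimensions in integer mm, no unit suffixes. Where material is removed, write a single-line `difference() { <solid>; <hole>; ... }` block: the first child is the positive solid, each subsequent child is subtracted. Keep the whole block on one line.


difference() { cube([3130, 160, 2390]); translate([637, 0, 0]) cube([930, 160, 2035]); }
translate([0, 3650, 0]) cube([3130, 160, 2390]);
translate([0, 160, 0]) cube([160, 3490, 2390]);
translate([2970, 160, 0]) cube([160, 3490, 2390]);


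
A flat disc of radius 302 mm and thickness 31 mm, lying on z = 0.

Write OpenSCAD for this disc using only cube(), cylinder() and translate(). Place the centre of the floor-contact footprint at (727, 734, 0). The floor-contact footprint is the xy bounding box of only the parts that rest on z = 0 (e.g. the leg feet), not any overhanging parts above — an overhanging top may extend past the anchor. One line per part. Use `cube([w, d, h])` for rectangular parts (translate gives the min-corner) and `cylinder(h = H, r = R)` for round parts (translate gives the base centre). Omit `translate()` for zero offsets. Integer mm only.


translate([727, 734, 0]) cylinder(h = 31, r = 302);


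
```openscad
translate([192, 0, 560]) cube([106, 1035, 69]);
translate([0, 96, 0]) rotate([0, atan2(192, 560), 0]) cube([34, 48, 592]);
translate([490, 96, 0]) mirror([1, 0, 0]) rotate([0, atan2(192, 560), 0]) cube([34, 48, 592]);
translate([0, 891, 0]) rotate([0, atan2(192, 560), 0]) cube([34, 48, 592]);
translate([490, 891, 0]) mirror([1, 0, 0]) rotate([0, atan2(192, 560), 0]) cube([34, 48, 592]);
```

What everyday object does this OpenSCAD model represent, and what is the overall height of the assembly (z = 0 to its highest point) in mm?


A sawhorse. The overall height is 629 mm.

A beam across two mirrored pairs of raked legs — a sawhorse. The beam's underside is at z = 560 (matching the legs' vertical rise in atan2(192, 560)) and the beam is 69 mm tall, so its top is at 560 + 69 = 629 mm. The raked legs top out at the beam's underside, so that is the highest point.


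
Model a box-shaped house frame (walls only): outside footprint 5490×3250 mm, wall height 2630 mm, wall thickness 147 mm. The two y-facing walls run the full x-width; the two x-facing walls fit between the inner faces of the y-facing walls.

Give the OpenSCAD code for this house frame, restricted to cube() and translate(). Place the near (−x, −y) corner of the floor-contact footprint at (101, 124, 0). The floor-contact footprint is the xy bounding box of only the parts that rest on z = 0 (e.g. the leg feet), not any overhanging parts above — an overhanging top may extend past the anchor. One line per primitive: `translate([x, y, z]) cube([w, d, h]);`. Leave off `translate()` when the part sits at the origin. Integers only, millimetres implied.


translate([101, 124, 0]) cube([5490, 147, 2630]);
translate([101, 3227, 0]) cube([5490, 147, 2630]);
translate([101, 271, 0]) cube([147, 2956, 2630]);
translate([5444, 271, 0]) cube([147, 2956, 2630]);


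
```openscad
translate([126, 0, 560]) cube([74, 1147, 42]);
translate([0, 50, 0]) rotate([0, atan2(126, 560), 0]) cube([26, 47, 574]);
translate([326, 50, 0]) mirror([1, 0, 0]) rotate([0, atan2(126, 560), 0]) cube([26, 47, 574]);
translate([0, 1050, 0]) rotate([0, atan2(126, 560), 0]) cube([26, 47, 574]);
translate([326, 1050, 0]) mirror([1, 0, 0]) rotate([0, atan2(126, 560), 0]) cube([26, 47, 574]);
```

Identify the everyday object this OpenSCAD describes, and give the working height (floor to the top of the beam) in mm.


A sawhorse. The overall height is 602 mm.

A beam across two mirrored pairs of raked legs — a sawhorse. The beam's underside is at z = 560 (matching the legs' vertical rise in atan2(126, 560)) and the beam is 42 mm tall, so its top is at 560 + 42 = 602 mm. The raked legs top out at the beam's underside, so that is the highest point.


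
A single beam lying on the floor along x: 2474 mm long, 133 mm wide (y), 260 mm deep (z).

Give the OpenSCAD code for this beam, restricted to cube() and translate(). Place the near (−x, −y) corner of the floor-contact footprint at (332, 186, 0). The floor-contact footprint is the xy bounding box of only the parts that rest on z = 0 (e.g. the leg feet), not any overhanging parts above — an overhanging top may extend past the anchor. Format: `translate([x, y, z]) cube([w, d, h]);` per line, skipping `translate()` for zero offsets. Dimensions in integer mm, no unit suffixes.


translate([332, 186, 0]) cube([2474, 133, 260]);


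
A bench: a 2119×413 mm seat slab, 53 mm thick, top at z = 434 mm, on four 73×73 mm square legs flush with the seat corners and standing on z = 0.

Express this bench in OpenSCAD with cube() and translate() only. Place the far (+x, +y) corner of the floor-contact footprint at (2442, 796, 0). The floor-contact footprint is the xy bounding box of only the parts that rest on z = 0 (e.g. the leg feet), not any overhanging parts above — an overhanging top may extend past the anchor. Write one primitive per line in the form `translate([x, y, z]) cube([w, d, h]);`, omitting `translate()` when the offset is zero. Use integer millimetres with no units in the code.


translate([323, 383, 381]) cube([2119, 413, 53]);
translate([323, 383, 0]) cube([73, 73, 381]);
translate([323, 723, 0]) cube([73, 73, 381]);
translate([2369, 383, 0]) cube([73, 73, 381]);
translate([2369, 723, 0]) cube([73, 73, 381]);


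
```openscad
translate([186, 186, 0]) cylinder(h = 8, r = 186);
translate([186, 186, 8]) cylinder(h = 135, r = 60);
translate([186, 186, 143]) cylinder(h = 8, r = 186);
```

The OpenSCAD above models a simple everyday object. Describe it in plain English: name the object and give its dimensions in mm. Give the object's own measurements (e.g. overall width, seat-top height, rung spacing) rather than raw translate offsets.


A spool: two coaxial disc flanges of radius 186 mm and thickness 8 mm, joined by a core cylinder of radius 60 mm and height 135 mm. The lower flange rests on z = 0 and the three cylinders share a vertical axis.


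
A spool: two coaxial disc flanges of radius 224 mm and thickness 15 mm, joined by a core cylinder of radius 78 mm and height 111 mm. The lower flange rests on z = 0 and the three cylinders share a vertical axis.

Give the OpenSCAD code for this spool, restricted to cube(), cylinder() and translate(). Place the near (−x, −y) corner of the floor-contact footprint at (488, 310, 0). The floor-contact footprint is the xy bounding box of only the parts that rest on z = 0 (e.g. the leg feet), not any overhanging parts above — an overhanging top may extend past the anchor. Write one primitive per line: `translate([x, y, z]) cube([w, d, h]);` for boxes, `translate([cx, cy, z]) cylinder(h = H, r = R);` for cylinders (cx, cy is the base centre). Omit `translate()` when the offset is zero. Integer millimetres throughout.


translate([712, 534, 0]) cylinder(h = 15, r = 224);
translate([712, 534, 15]) cylinder(h = 111, r = 78);
translate([712, 534, 126]) cylinder(h = 15, r = 224);


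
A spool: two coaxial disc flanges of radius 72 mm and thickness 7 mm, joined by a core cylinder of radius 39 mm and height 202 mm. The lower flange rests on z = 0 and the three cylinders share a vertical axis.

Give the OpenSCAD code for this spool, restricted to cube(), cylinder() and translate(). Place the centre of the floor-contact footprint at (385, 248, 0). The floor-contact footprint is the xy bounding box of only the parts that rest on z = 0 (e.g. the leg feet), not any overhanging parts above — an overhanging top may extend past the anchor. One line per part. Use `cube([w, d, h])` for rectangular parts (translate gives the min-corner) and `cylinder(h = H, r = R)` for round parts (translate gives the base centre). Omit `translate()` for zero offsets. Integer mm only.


translate([385, 248, 0]) cylinder(h = 7, r = 72);
translate([385, 248, 7]) cylinder(h = 202, r = 39);
translate([385, 248, 209]) cylinder(h = 7, r = 72);


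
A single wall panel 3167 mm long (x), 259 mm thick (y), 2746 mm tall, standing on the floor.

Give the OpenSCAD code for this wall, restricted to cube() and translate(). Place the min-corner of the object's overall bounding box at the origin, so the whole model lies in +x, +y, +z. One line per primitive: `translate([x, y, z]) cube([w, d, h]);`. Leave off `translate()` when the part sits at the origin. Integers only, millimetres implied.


cube([3167, 259, 2746]);


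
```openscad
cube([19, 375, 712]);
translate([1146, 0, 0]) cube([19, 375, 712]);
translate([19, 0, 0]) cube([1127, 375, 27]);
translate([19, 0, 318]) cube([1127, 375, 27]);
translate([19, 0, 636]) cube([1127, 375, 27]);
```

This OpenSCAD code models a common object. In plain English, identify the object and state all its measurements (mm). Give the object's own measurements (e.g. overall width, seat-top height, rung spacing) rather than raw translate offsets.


An open bookshelf. Two side panels, each 19 mm thick, 375 mm deep and 712 mm tall, stand 1165 mm apart (outside-to-outside). Between them sit 3 shelves, each 27 mm thick and 375 mm deep, spanning the full gap between the sides. The bottom shelf rests on the floor (its underside at z = 0) and the clear gap between one shelf's top and the next shelf's underside is 291 mm.


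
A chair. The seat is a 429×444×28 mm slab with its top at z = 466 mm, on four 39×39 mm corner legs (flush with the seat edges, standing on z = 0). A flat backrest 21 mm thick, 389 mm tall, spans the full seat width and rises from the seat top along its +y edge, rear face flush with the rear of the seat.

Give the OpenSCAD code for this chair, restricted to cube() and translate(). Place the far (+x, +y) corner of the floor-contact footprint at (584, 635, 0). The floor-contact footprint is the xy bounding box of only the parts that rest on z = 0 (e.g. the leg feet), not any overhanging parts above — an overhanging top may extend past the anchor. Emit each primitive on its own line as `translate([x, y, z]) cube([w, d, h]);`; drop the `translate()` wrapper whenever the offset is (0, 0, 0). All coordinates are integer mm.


translate([155, 191, 438]) cube([429, 444, 28]);
translate([155, 191, 0]) cube([39, 39, 438]);
translate([545, 191, 0]) cube([39, 39, 438]);
translate([155, 596, 0]) cube([39, 39, 438]);
translate([545, 596, 0]) cube([39, 39, 438]);
translate([155, 614, 466]) cube([429, 21, 389]);


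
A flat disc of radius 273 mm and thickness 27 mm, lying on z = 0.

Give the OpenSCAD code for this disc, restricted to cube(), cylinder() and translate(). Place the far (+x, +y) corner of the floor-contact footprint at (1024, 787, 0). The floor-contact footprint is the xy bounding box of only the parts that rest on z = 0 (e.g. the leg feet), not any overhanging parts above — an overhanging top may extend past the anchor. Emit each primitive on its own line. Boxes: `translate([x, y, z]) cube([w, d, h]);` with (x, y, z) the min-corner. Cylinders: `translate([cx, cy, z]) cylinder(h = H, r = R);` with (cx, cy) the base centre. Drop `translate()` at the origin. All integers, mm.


translate([751, 514, 0]) cylinder(h = 27, r = 273);


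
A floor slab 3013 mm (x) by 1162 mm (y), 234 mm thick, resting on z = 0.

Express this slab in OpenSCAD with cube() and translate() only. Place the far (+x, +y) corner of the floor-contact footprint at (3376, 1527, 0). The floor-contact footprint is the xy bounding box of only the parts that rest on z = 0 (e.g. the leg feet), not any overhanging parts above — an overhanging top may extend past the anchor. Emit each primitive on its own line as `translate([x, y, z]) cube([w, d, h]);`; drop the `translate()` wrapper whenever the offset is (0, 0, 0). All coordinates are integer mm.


translate([363, 365, 0]) cube([3013, 1162, 234]);


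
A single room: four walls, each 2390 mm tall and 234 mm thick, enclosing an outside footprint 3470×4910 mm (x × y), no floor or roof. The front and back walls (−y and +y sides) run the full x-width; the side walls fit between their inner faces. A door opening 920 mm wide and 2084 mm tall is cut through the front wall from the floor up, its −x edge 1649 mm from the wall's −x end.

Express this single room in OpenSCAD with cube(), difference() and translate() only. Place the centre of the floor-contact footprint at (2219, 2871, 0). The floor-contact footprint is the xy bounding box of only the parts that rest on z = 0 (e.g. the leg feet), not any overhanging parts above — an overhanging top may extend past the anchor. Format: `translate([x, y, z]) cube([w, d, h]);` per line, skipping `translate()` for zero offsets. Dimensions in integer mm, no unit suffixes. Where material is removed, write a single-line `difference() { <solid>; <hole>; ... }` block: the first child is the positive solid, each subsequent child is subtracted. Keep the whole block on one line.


difference() { translate([484, 416, 0]) cube([3470, 234, 2390]); translate([2133, 416, 0]) cube([920, 234, 2084]); }
translate([484, 5092, 0]) cube([3470, 234, 2390]);
translate([484, 650, 0]) cube([234, 4442, 2390]);
translate([3720, 650, 0]) cube([234, 4442, 2390]);


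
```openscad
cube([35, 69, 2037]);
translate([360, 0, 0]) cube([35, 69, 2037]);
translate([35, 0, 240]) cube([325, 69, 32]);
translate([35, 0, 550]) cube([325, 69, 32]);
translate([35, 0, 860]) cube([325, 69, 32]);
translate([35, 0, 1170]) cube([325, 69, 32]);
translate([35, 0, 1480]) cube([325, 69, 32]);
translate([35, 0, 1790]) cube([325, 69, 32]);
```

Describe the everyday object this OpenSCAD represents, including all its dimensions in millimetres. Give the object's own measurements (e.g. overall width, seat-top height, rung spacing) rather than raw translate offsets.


A straight ladder. Two 35×69 mm vertical rails, 2037 mm tall, stand 395 mm apart (outside-to-outside) with their front faces coplanar on the −y side. 6 rungs, each 69 mm deep and 32 mm tall, span between the inner faces of the rails, front faces flush with the rails. The lowest rung's underside is at z = 240 mm and rungs are spaced 310 mm apart (underside to underside).


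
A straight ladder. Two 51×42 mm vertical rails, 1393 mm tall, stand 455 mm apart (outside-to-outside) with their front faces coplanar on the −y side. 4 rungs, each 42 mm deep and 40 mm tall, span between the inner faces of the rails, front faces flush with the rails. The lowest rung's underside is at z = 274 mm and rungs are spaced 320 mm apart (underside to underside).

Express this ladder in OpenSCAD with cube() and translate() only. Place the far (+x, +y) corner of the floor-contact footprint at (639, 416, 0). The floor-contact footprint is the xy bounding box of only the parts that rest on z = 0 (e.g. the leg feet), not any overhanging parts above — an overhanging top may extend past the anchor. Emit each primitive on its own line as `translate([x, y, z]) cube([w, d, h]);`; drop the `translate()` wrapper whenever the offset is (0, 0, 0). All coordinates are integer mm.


translate([184, 374, 0]) cube([51, 42, 1393]);
translate([588, 374, 0]) cube([51, 42, 1393]);
translate([235, 374, 274]) cube([353, 42, 40]);
translate([235, 374, 594]) cube([353, 42, 40]);
translate([235, 374, 914]) cube([353, 42, 40]);
translate([235, 374, 1234]) cube([353, 42, 40]);


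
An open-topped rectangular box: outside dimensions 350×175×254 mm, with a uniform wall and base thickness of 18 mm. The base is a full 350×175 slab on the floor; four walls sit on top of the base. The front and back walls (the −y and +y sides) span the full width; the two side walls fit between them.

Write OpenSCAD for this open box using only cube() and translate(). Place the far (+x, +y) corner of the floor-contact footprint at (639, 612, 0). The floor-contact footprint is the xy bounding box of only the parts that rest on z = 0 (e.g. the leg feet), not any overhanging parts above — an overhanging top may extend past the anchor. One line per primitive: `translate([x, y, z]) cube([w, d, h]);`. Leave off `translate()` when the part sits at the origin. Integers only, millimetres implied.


translate([289, 437, 0]) cube([350, 175, 18]);
translate([289, 437, 18]) cube([350, 18, 236]);
translate([289, 594, 18]) cube([350, 18, 236]);
translate([289, 455, 18]) cube([18, 139, 236]);
translate([621, 455, 18]) cube([18, 139, 236]);


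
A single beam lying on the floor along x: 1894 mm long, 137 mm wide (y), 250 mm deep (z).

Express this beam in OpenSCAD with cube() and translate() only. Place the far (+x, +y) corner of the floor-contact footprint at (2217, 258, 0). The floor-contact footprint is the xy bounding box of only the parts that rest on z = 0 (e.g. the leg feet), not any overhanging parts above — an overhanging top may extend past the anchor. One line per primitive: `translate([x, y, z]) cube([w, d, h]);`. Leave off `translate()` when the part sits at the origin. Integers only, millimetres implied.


translate([323, 121, 0]) cube([1894, 137, 250]);


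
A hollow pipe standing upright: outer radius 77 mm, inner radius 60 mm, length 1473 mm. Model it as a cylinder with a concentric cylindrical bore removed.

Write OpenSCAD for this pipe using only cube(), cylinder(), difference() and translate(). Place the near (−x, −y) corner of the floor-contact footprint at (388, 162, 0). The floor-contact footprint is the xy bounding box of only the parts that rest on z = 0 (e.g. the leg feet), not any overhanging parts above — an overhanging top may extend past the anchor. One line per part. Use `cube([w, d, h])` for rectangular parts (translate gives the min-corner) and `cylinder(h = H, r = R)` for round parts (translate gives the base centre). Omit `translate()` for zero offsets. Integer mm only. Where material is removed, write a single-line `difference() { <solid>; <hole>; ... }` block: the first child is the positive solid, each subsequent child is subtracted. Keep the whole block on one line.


difference() { translate([465, 239, 0]) cylinder(h = 1473, r = 77); translate([465, 239, 0]) cylinder(h = 1473, r = 60); }


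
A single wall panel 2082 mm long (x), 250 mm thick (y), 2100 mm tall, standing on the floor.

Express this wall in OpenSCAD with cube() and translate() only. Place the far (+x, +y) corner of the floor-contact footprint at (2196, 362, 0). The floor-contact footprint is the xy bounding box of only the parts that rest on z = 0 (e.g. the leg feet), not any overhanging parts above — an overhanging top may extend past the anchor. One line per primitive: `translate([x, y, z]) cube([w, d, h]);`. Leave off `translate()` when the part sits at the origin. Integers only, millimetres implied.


translate([114, 112, 0]) cube([2082, 250, 2100]);


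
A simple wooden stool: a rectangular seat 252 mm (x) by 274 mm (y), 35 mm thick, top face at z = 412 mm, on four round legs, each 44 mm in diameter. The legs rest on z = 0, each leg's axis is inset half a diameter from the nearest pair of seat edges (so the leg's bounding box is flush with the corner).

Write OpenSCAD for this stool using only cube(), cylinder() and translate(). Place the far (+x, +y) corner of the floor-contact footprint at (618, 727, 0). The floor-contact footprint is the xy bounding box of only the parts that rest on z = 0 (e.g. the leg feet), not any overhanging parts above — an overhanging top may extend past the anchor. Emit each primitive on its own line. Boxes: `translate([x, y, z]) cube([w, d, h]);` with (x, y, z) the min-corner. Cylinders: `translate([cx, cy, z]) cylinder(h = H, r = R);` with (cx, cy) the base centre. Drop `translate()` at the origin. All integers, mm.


translate([366, 453, 377]) cube([252, 274, 35]);
translate([388, 475, 0]) cylinder(h = 377, r = 22);
translate([596, 475, 0]) cylinder(h = 377, r = 22);
translate([388, 705, 0]) cylinder(h = 377, r = 22);
translate([596, 705, 0]) cylinder(h = 377, r = 22);


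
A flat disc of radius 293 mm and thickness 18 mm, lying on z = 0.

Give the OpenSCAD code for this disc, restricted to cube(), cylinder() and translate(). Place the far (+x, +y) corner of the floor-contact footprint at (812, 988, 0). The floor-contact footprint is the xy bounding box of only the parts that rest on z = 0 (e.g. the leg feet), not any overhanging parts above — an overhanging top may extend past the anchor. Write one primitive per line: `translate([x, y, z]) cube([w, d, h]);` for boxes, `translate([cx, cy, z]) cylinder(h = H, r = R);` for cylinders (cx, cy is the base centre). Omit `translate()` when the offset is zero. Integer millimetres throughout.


translate([519, 695, 0]) cylinder(h = 18, r = 293);


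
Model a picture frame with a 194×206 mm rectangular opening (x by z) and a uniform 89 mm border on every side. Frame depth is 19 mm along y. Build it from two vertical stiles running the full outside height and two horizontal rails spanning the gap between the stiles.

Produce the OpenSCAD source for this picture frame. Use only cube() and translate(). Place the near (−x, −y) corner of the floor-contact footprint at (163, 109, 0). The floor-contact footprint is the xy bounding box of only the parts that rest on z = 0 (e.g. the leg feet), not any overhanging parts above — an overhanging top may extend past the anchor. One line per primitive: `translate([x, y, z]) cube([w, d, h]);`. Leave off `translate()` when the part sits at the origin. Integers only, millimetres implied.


translate([163, 109, 0]) cube([89, 19, 384]);
translate([446, 109, 0]) cube([89, 19, 384]);
translate([252, 109, 0]) cube([194, 19, 89]);
translate([252, 109, 295]) cube([194, 19, 89]);


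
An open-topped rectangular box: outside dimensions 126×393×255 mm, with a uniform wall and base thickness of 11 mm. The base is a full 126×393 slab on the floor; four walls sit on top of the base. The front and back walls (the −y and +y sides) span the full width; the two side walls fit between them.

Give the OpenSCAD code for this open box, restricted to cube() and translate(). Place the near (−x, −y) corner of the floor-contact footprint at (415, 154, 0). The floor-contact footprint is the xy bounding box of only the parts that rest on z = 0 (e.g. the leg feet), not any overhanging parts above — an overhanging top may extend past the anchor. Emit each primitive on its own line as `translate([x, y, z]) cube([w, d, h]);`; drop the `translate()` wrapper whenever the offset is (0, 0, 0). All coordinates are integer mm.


translate([415, 154, 0]) cube([126, 393, 11]);
translate([415, 154, 11]) cube([126, 11, 244]);
translate([415, 536, 11]) cube([126, 11, 244]);
translate([415, 165, 11]) cube([11, 371, 244]);
translate([530, 165, 11]) cube([11, 371, 244]);


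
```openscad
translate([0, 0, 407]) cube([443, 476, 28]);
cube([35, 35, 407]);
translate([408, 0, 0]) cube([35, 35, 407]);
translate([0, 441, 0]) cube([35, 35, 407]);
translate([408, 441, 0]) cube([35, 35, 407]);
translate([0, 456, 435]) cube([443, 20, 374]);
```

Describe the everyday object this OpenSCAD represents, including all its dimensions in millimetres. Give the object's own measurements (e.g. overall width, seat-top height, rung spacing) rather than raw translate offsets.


A chair. The seat is a 443×476×28 mm slab with its top at z = 435 mm, on four 35×35 mm corner legs (flush with the seat edges, standing on z = 0). A flat backrest 20 mm thick, 374 mm tall, spans the full seat width and rises from the seat top along its +y edge, rear face flush with the rear of the seat.


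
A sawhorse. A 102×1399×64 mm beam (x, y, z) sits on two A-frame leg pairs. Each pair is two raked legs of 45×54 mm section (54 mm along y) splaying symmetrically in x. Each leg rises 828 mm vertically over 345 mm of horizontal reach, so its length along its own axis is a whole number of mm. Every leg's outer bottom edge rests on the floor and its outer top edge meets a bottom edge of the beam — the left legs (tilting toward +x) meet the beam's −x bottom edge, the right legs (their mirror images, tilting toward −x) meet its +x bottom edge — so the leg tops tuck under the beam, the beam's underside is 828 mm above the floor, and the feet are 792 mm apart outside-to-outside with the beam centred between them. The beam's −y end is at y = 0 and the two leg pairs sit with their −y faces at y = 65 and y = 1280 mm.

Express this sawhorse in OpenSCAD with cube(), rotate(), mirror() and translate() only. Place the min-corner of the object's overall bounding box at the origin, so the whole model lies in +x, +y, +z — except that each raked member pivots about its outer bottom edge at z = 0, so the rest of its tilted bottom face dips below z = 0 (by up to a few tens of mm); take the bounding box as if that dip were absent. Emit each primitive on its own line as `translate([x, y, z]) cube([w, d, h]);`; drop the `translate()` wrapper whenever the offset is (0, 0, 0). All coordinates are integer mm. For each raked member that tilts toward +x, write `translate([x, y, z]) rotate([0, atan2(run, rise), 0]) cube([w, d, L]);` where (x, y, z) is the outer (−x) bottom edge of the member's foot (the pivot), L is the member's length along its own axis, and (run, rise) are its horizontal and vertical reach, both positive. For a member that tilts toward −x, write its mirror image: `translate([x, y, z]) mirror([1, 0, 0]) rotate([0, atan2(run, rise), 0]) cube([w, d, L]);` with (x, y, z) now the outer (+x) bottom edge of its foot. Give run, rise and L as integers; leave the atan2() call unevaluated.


// leg length = √(345² + 828²) = 897
// right-leg outer foot x = 2·345 + 102 = 792
// beam min-corner = (345, 0, 828)
translate([345, 0, 828]) cube([102, 1399, 64]);
translate([0, 65, 0]) rotate([0, atan2(345, 828), 0]) cube([45, 54, 897]);
translate([792, 65, 0]) mirror([1, 0, 0]) rotate([0, atan2(345, 828), 0]) cube([45, 54, 897]);
translate([0, 1280, 0]) rotate([0, atan2(345, 828), 0]) cube([45, 54, 897]);
translate([792, 1280, 0]) mirror([1, 0, 0]) rotate([0, atan2(345, 828), 0]) cube([45, 54, 897]);


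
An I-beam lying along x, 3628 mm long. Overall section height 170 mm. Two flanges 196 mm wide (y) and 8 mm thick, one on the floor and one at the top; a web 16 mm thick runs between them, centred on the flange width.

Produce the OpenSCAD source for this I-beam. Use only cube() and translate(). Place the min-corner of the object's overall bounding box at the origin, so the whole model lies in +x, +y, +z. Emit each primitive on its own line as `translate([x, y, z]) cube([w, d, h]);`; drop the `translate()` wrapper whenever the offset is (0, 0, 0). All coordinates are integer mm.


cube([3628, 196, 8]);
translate([0, 90, 8]) cube([3628, 16, 154]);
translate([0, 0, 162]) cube([3628, 196, 8]);


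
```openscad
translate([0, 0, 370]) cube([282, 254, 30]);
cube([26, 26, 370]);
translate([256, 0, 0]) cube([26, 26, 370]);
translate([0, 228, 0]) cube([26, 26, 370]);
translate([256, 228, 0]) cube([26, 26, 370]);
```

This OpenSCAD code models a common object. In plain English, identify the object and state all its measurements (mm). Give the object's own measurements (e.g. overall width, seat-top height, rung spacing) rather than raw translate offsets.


A simple wooden stool: a rectangular seat 282 mm (x) by 254 mm (y), 30 mm thick, top face at z = 400 mm, on four square legs, each 26×26 mm in cross-section. The legs rest on z = 0, each flush with a corner of the seat.


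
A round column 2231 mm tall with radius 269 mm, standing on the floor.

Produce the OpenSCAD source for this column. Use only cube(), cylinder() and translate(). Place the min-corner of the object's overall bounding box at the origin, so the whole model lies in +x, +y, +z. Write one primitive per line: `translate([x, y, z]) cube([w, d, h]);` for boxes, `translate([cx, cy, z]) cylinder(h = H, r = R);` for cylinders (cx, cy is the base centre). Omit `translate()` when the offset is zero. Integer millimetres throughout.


translate([269, 269, 0]) cylinder(h = 2231, r = 269);


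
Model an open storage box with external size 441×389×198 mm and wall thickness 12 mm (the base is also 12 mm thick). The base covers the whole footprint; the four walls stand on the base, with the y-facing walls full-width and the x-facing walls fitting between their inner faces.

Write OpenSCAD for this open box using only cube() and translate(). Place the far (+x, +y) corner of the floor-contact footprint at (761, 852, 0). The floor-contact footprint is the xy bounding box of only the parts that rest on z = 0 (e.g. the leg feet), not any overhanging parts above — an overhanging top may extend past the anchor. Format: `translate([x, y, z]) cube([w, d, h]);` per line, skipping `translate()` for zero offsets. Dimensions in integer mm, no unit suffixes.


translate([320, 463, 0]) cube([441, 389, 12]);
translate([320, 463, 12]) cube([441, 12, 186]);
translate([320, 840, 12]) cube([441, 12, 186]);
translate([320, 475, 12]) cube([12, 365, 186]);
translate([749, 475, 12]) cube([12, 365, 186]);


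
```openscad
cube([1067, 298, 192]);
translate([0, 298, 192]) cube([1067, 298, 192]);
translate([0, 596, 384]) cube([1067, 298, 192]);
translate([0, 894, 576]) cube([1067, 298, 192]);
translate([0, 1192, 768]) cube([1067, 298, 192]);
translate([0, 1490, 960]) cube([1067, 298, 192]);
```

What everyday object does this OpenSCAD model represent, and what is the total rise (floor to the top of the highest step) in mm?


A staircase. The total rise is 1152 mm.

6 identical blocks, each offset up and back from the previous — a staircase. Each step is 192 mm tall and there are 6 of them, so the total rise is 6 × 192 = 1152 mm.


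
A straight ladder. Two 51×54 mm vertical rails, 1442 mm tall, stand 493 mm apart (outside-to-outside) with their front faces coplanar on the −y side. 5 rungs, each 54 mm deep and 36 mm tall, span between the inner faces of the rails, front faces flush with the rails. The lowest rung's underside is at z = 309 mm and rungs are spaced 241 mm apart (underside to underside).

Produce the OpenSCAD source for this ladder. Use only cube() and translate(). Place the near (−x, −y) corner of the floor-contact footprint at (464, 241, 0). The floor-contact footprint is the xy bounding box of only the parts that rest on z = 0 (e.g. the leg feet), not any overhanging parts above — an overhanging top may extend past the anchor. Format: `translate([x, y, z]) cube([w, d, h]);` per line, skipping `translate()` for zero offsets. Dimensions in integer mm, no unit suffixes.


// rung span = 493 - 2*51 = 391
// rung[k] z = 309 + k*241
translate([464, 241, 0]) cube([51, 54, 1442]);
translate([906, 241, 0]) cube([51, 54, 1442]);
translate([515, 241, 309]) cube([391, 54, 36]);
translate([515, 241, 550]) cube([391, 54, 36]);
translate([515, 241, 791]) cube([391, 54, 36]);
translate([515, 241, 1032]) cube([391, 54, 36]);
translate([515, 241, 1273]) cube([391, 54, 36]);


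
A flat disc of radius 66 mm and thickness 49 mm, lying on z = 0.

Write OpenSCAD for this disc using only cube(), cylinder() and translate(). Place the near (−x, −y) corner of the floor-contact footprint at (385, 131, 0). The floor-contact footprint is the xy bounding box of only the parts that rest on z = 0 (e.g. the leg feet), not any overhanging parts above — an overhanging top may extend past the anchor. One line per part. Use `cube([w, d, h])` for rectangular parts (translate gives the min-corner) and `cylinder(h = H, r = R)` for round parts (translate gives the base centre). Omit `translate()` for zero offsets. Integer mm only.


translate([451, 197, 0]) cylinder(h = 49, r = 66);


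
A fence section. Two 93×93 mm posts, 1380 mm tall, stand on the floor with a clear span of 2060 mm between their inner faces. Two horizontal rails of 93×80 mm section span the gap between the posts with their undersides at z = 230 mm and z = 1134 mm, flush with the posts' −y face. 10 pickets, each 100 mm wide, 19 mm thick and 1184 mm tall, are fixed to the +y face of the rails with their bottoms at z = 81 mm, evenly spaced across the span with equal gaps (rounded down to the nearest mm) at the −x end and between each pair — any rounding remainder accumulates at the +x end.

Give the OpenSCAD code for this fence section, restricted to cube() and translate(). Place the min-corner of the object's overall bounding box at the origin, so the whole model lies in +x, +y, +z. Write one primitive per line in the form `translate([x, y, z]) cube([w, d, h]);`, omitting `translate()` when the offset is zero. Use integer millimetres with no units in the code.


cube([93, 93, 1380]);
translate([2153, 0, 0]) cube([93, 93, 1380]);
translate([93, 0, 230]) cube([2060, 93, 80]);
translate([93, 0, 1134]) cube([2060, 93, 80]);
translate([189, 93, 81]) cube([100, 19, 1184]);
translate([385, 93, 81]) cube([100, 19, 1184]);
translate([581, 93, 81]) cube([100, 19, 1184]);
translate([777, 93, 81]) cube([100, 19, 1184]);
translate([973, 93, 81]) cube([100, 19, 1184]);
translate([1169, 93, 81]) cube([100, 19, 1184]);
translate([1365, 93, 81]) cube([100, 19, 1184]);
translate([1561, 93, 81]) cube([100, 19, 1184]);
translate([1757, 93, 81]) cube([100, 19, 1184]);
translate([1953, 93, 81]) cube([100, 19, 1184]);


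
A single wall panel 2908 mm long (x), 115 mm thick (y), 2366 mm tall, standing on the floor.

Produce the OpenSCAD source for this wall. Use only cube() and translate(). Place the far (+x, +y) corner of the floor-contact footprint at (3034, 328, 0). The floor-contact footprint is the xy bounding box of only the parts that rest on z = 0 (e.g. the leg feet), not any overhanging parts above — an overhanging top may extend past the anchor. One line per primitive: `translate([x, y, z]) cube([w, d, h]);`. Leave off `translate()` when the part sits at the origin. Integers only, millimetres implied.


translate([126, 213, 0]) cube([2908, 115, 2366]);


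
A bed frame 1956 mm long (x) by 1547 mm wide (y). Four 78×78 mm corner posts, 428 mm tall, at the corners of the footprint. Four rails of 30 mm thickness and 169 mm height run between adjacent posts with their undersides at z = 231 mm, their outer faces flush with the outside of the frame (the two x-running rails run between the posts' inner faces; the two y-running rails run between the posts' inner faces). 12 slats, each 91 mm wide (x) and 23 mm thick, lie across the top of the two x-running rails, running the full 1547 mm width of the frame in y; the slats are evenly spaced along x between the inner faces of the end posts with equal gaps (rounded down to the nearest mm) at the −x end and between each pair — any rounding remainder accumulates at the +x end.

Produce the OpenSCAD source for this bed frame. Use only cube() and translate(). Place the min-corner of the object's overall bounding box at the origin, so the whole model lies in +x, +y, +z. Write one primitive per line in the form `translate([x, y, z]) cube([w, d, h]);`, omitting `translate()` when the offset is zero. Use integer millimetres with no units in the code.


// slat z = rail_z + rail_h = 231 + 169 = 400
// slat gap = ⌊(1800 − 12·91) / 13⌋ = 54
cube([78, 78, 428]);
translate([0, 1469, 0]) cube([78, 78, 428]);
translate([1878, 0, 0]) cube([78, 78, 428]);
translate([1878, 1469, 0]) cube([78, 78, 428]);
translate([78, 0, 231]) cube([1800, 30, 169]);
translate([78, 1517, 231]) cube([1800, 30, 169]);
translate([0, 78, 231]) cube([30, 1391, 169]);
translate([1926, 78, 231]) cube([30, 1391, 169]);
translate([132, 0, 400]) cube([91, 1547, 23]);
translate([277, 0, 400]) cube([91, 1547, 23]);
translate([422, 0, 400]) cube([91, 1547, 23]);
translate([567, 0, 400]) cube([91, 1547, 23]);
translate([712, 0, 400]) cube([91, 1547, 23]);
translate([857, 0, 400]) cube([91, 1547, 23]);
translate([1002, 0, 400]) cube([91, 1547, 23]);
translate([1147, 0, 400]) cube([91, 1547, 23]);
translate([1292, 0, 400]) cube([91, 1547, 23]);
translate([1437, 0, 400]) cube([91, 1547, 23]);
translate([1582, 0, 400]) cube([91, 1547, 23]);
translate([1727, 0, 400]) cube([91, 1547, 23]);


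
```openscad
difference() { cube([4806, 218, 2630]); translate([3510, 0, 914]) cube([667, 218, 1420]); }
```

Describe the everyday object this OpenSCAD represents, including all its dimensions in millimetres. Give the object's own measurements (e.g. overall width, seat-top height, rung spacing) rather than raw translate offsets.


A wall 4806 mm long (x), 218 mm thick (y), 2630 mm tall, with a rectangular window opening cut through it. The opening is 667 mm wide and 1420 mm tall; its sill is at z = 914 mm and its near (−x) edge is 3510 mm from the wall's −x end. The opening passes through the full wall thickness.


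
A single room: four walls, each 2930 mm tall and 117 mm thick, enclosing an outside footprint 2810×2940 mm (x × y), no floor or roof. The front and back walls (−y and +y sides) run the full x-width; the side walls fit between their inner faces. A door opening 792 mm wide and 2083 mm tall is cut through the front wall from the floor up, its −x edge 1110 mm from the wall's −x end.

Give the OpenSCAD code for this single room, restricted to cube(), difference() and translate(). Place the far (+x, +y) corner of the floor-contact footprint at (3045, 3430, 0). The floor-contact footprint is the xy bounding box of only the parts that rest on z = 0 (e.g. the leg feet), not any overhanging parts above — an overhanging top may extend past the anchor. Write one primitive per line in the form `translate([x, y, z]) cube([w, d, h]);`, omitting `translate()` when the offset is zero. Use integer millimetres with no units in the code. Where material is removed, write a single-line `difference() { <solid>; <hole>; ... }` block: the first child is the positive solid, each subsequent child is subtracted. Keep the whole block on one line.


difference() { translate([235, 490, 0]) cube([2810, 117, 2930]); translate([1345, 490, 0]) cube([792, 117, 2083]); }
translate([235, 3313, 0]) cube([2810, 117, 2930]);
translate([235, 607, 0]) cube([117, 2706, 2930]);
translate([2928, 607, 0]) cube([117, 2706, 2930]);


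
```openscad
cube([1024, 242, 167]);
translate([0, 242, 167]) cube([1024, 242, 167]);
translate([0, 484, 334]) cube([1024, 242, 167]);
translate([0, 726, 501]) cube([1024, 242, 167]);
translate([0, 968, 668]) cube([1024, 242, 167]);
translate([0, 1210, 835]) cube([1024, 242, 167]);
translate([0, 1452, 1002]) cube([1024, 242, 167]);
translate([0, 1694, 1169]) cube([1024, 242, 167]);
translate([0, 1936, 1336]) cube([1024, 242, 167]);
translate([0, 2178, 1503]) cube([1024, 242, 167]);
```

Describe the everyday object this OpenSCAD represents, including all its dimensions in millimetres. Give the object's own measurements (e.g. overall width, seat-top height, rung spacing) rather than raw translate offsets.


A straight staircase of 10 solid steps. Each step is 1024 mm wide (x), 242 mm deep (y, the going) and 167 mm tall (the rise). The first step rests on the floor; each subsequent step sits one going further in +y and one rise higher in +z, directly behind and above the previous step with no overlap.


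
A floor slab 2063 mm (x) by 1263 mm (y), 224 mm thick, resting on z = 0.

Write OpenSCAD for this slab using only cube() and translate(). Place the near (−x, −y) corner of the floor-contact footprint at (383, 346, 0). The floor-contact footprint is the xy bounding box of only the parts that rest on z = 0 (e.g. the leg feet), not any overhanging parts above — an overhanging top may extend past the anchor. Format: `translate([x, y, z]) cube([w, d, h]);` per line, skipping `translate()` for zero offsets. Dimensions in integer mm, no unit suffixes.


translate([383, 346, 0]) cube([2063, 1263, 224]);
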